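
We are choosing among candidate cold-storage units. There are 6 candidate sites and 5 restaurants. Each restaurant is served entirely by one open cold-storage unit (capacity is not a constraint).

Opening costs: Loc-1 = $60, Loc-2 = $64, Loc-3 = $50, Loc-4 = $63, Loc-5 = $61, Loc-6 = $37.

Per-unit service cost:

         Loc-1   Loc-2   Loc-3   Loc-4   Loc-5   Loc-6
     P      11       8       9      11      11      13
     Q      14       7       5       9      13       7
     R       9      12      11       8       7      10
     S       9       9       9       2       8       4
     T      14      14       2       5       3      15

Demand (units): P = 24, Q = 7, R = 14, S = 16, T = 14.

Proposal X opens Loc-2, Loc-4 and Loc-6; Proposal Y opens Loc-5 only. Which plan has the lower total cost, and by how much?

Proposal X: {Loc-2, Loc-4, Loc-6}: P→Loc-2 8·24=192, Q→Loc-2 7·7=49, R→Loc-4 8·14=112, S→Loc-4 2·16=32, T→Loc-4 5·14=70. Service 455; fixed 164; total 619.
Proposal Y: {Loc-5}: P→Loc-5 11·24=264, Q→Loc-5 13·7=91, R→Loc-5 7·14=98, S→Loc-5 8·16=128, T→Loc-5 3·14=42. Service 623; fixed 61; total 684.
Difference: |619 − 684| = 65.

Proposal X is cheaper by 65.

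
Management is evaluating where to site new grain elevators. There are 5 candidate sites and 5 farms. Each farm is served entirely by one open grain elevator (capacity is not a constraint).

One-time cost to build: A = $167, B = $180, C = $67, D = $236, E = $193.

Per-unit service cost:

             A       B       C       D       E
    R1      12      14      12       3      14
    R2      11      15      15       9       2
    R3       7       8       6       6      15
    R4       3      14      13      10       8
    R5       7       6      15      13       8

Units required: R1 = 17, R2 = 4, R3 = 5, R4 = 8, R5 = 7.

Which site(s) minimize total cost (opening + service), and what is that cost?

Open A only; minimum total cost 523.

For any fixed open set, each farm goes to its cheapest open site; total = fixed + service.
{A}: R1→A 12·17=204, R2→A 11·4=44, R3→A 7·5=35, R4→A 3·8=24, R5→A 7·7=49. Service 356; fixed 167; total 523.
{D}: R1→D 3·17=51, R2→D 9·4=36, R3→D 6·5=30, R4→D 10·8=80, R5→D 13·7=91. Service 288; fixed 236; total 524.
{C}: R1→C 12·17=204, R2→C 15·4=60, R3→C 6·5=30, R4→C 13·8=104, R5→C 15·7=105. Service 503; fixed 67; total 570.
{A, B, C, D, E}: service 155 + fixed 843 = 998
No other subset beats 523.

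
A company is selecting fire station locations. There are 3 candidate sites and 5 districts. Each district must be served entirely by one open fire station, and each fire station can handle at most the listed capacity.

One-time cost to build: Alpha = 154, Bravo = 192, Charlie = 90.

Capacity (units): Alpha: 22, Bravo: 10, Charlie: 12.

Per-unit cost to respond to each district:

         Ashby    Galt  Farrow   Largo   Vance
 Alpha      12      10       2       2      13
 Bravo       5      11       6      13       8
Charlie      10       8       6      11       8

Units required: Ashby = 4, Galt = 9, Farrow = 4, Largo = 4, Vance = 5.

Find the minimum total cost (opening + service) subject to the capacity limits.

Open {Alpha, Charlie}: Ashby→Charlie 10·4=40, Galt→Alpha 10·9=90, Farrow→Alpha 2·4=8, Largo→Alpha 2·4=8, Vance→Charlie 8·5=40.
Loads: Alpha carries 17/22, Charlie carries 9/12. Service 186; fixed 244; total 430.
Next best feasible plan costs 438.

Minimum total cost: 430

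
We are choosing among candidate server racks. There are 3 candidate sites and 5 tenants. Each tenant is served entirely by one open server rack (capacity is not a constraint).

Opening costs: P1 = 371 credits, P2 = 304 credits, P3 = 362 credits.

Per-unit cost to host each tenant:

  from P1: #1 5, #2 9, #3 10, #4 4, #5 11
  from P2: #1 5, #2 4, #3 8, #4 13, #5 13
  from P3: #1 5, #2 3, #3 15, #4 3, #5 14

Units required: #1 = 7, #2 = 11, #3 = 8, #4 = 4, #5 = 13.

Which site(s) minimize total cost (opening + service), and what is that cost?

Open P2 only; minimum total cost 668.

For any fixed open set, each tenant goes to its cheapest open site; total = fixed + service.
{P2}: #1→P2 5·7=35, #2→P2 4·11=44, #3→P2 8·8=64, #4→P2 13·4=52, #5→P2 13·13=169. Service 364; fixed 304; total 668.
{P1}: service 373 + fixed 371 = 744
{P3}: service 382 + fixed 362 = 744
{P1, P2, P3}: service 287 + fixed 1037 = 1324
No other subset beats 668.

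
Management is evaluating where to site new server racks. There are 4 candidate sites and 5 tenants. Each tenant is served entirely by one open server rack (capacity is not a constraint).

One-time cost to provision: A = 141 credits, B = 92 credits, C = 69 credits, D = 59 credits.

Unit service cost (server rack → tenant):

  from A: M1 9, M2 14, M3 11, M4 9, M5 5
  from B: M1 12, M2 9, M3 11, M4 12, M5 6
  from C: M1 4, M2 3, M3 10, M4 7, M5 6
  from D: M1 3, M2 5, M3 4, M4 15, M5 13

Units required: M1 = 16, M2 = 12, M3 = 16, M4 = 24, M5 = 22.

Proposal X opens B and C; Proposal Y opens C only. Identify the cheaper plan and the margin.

Proposal Y is cheaper by 92.

Proposal X: {B, C}: M1→C 4·16=64, M2→C 3·12=36, M3→C 10·16=160, M4→C 7·24=168, M5→B 6·22=132. Service 560; fixed 161; total 721.
Proposal Y: {C}: M1→C 4·16=64, M2→C 3·12=36, M3→C 10·16=160, M4→C 7·24=168, M5→C 6·22=132. Service 560; fixed 69; total 629.
Difference: |721 − 629| = 92.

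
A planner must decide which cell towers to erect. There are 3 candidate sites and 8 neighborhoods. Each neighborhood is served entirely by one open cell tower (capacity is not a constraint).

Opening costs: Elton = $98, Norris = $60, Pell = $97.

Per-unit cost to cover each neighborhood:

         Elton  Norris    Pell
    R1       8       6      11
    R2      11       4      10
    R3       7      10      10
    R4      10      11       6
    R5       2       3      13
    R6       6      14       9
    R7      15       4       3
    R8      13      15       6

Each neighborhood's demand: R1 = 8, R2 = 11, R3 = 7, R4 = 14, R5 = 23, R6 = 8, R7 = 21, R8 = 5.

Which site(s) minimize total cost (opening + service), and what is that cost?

For any fixed open set, each neighborhood goes to its cheapest open site; total = fixed + service.
{Norris, Pell}: R1→Norris 6·8=48, R2→Norris 4·11=44, R3→Norris 10·7=70, R4→Pell 6·14=84, R5→Norris 3·23=69, R6→Pell 9·8=72, R7→Pell 3·21=63, R8→Pell 6·5=30. Service 480; fixed 157; total 637.
{Elton, Norris, Pell}: service 412 + fixed 255 = 667
{Elton, Norris}: R1→Norris 6·8=48, R2→Norris 4·11=44, R3→Elton 7·7=49, R4→Elton 10·14=140, R5→Elton 2·23=46, R6→Elton 6·8=48, R7→Norris 4·21=84, R8→Elton 13·5=65. Service 524; fixed 158; total 682.
{Norris}: service 656 + fixed 60 = 716
No other subset beats 637.

Open Norris and Pell; minimum total cost 637.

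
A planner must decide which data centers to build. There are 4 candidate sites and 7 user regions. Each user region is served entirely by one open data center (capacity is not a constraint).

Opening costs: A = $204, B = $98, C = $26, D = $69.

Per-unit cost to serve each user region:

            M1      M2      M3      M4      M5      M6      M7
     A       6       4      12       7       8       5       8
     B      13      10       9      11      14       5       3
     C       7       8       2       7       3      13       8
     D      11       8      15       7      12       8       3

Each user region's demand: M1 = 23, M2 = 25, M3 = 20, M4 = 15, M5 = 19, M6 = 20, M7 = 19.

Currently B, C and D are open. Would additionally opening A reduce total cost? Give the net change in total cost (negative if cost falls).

Current service cost with {B, C, D}: 720.
Adding A: each user region re-picks its cheapest; new service cost 597, saving 123.
Extra fixed cost: 204. Net change = 204 − 123 = 81.
(Totals: 913 → 994.)

No — net change +81 (cost rises by 81).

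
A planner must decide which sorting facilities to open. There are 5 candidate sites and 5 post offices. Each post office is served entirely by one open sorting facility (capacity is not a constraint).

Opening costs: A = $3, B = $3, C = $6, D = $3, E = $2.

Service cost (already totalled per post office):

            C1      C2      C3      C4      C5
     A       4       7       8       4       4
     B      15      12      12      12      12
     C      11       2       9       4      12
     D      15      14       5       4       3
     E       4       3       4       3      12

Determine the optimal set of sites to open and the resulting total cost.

For any fixed open set, each post office goes to its cheapest open site; total = fixed + service.
{D, E}: C1→E 4, C2→E 3, C3→E 4, C4→E 3, C5→D 3. Service 17; fixed 5; total 22.
{A, E}: service 18 + fixed 5 = 23
{A, D, E}: service 17 + fixed 8 = 25
{A, B, C, D, E}: service 16 + fixed 17 = 33
No other subset beats 22.

Open D and E; minimum total cost 22.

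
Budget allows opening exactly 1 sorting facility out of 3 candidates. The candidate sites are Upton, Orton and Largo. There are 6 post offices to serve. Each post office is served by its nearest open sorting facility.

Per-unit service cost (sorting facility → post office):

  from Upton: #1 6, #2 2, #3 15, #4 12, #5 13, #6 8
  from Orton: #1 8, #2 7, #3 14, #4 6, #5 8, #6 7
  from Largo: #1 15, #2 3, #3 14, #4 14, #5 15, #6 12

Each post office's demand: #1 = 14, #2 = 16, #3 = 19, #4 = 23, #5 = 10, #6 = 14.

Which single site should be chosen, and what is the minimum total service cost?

With exactly 1 open, each post office uses its cheapest among the chosen.
{Orton}: #1→Orton 8·14=112, #2→Orton 7·16=112, #3→Orton 14·19=266, #4→Orton 6·23=138, #5→Orton 8·10=80, #6→Orton 7·14=98. Service cost 806.
{Upton}: service cost 919
{Largo}: service cost 1164
Among all 3 size-1 choices, {Orton} is lowest.

Choose Orton only; total service cost 806.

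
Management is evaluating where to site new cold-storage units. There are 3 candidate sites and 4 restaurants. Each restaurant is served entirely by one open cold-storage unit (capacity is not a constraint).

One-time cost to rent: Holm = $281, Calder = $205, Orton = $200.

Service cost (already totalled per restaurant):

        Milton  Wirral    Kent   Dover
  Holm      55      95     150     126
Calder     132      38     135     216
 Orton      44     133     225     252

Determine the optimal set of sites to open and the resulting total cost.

Open Holm only; minimum total cost 707.

For any fixed open set, each restaurant goes to its cheapest open site; total = fixed + service.
{Holm}: Milton→Holm 55, Wirral→Holm 95, Kent→Holm 150, Dover→Holm 126. Service 426; fixed 281; total 707.
{Calder}: service 521 + fixed 205 = 726
{Calder, Orton}: service 433 + fixed 405 = 838
{Holm, Calder, Orton}: service 343 + fixed 686 = 1029
No other subset beats 707.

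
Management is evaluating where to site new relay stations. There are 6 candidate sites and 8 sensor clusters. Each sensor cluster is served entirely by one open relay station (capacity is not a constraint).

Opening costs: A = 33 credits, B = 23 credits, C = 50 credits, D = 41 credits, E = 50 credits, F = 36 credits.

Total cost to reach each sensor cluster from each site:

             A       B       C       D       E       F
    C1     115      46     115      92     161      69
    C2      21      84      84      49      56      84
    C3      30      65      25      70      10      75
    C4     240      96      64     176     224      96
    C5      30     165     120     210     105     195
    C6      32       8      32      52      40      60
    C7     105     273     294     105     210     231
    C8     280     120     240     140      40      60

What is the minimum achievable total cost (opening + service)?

For any fixed open set, each sensor cluster goes to its cheapest open site; total = fixed + service.
{A, B, E}: C1→B 46, C2→A 21, C3→E 10, C4→B 96, C5→A 30, C6→B 8, C7→A 105, C8→E 40. Service 356; fixed 106; total 462.
{A, B, C, E}: service 324 + fixed 156 = 480
{A, B, F}: service 396 + fixed 92 = 488
{A, B, C, D, E, F}: C1→B 46, C2→A 21, C3→E 10, C4→C 64, C5→A 30, C6→B 8, C7→A 105, C8→E 40. Service 324; fixed 233; total 557.
No other subset beats 462.

Minimum total cost: 462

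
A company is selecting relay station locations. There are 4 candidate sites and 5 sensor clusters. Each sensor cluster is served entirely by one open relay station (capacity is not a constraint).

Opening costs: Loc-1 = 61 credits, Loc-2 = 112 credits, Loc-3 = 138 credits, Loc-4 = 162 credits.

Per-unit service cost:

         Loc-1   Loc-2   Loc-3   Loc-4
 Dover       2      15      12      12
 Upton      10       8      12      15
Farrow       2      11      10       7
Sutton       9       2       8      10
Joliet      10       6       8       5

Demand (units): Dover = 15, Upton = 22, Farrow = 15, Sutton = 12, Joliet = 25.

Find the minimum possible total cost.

Minimum total cost: 583

For any fixed open set, each sensor cluster goes to its cheapest open site; total = fixed + service.
{Loc-1, Loc-2}: Dover→Loc-1 2·15=30, Upton→Loc-2 8·22=176, Farrow→Loc-1 2·15=30, Sutton→Loc-2 2·12=24, Joliet→Loc-2 6·25=150. Service 410; fixed 173; total 583.
{Loc-1}: service 638 + fixed 61 = 699
{Loc-1, Loc-2, Loc-4}: Dover→Loc-1 2·15=30, Upton→Loc-2 8·22=176, Farrow→Loc-1 2·15=30, Sutton→Loc-2 2·12=24, Joliet→Loc-4 5·25=125. Service 385; fixed 335; total 720.
{Loc-1, Loc-2, Loc-3, Loc-4}: service 385 + fixed 473 = 858
(All 15 nonempty subsets were checked; Loc-1 and Loc-2 is lowest.)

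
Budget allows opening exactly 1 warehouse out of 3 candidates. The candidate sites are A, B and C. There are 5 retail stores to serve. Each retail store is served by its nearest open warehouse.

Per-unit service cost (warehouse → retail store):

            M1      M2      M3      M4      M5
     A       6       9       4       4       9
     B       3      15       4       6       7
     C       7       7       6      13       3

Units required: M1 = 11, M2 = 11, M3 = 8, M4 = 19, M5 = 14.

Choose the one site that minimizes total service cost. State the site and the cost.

Choose A only; total service cost 399.

With exactly 1 open, each retail store uses its cheapest among the chosen.
{A}: M1→A 6·11=66, M2→A 9·11=99, M3→A 4·8=32, M4→A 4·19=76, M5→A 9·14=126. Service cost 399.
{B}: service cost 442
{C}: service cost 491
Among all 3 size-1 choices, {A} is lowest.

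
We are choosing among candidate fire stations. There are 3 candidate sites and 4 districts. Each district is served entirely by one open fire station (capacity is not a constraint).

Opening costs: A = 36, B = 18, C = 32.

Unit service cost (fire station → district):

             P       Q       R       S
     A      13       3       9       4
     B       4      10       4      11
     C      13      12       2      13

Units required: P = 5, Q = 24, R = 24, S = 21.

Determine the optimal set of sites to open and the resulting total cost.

Open A, B and C; minimum total cost 310.

For any fixed open set, each district goes to its cheapest open site; total = fixed + service.
{A, B, C}: P→B 4·5=20, Q→A 3·24=72, R→C 2·24=48, S→A 4·21=84. Service 224; fixed 86; total 310.
{A, B}: P→B 4·5=20, Q→A 3·24=72, R→B 4·24=96, S→A 4·21=84. Service 272; fixed 54; total 326.
{A, C}: P→A 13·5=65, Q→A 3·24=72, R→C 2·24=48, S→A 4·21=84. Service 269; fixed 68; total 337.
{B}: service 587 + fixed 18 = 605
No other subset beats 310.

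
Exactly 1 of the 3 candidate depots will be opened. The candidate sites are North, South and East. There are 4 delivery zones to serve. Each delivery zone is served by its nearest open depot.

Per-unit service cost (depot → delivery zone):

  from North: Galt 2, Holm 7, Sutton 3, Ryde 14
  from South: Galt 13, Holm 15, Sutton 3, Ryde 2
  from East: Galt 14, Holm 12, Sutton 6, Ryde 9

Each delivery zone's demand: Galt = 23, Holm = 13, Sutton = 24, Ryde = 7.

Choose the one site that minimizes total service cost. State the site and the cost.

Choose North only; total service cost 307.

With exactly 1 open, each delivery zone uses its cheapest among the chosen.
{North}: Galt→North 2·23=46, Holm→North 7·13=91, Sutton→North 3·24=72, Ryde→North 14·7=98. Service cost 307.
{South}: service cost 580
{East}: service cost 685
Among all 3 size-1 choices, {North} is lowest.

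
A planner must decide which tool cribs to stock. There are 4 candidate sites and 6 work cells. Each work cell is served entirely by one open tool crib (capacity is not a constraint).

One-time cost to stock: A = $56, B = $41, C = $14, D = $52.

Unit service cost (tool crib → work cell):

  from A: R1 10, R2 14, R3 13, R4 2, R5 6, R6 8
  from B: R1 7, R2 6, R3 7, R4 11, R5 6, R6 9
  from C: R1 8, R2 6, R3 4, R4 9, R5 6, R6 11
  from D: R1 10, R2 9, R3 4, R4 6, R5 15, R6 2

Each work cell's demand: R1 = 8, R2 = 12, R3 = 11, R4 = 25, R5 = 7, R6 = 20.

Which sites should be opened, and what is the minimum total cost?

For any fixed open set, each work cell goes to its cheapest open site; total = fixed + service.
{A, C, D}: R1→C 8·8=64, R2→C 6·12=72, R3→C 4·11=44, R4→A 2·25=50, R5→A 6·7=42, R6→D 2·20=40. Service 312; fixed 122; total 434.
{A, B, D}: R1→B 7·8=56, R2→B 6·12=72, R3→D 4·11=44, R4→A 2·25=50, R5→A 6·7=42, R6→D 2·20=40. Service 304; fixed 149; total 453.
{A, B, C, D}: service 304 + fixed 163 = 467
{C}: service 667 + fixed 14 = 681
No other subset beats 434.

Open A, C and D; minimum total cost 434.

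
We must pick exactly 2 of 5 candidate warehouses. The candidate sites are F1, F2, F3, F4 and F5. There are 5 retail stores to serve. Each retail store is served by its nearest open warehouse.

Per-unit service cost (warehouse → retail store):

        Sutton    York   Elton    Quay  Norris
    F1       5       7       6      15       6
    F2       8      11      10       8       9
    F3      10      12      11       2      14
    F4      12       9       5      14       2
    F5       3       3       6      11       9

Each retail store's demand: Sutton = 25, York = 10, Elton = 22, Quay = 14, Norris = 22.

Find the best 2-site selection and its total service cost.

With exactly 2 open, each retail store uses its cheapest among the chosen.
{F4, F5}: Sutton→F5 3·25=75, York→F5 3·10=30, Elton→F4 5·22=110, Quay→F5 11·14=154, Norris→F4 2·22=44. Service cost 413.
{F3, F5}: service cost 463
{F1, F3}: service cost 487
Among all 10 size-2 choices, {F4, F5} is lowest.

Choose F4 and F5; total service cost 413.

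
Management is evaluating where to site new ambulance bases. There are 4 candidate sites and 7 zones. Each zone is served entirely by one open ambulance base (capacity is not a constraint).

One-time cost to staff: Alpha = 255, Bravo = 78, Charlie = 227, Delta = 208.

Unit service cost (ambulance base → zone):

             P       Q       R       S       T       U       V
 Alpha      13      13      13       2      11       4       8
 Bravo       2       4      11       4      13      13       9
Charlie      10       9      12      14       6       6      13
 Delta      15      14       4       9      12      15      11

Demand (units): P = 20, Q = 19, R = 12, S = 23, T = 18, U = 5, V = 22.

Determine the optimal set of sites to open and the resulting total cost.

For any fixed open set, each zone goes to its cheapest open site; total = fixed + service.
{Bravo}: P→Bravo 2·20=40, Q→Bravo 4·19=76, R→Bravo 11·12=132, S→Bravo 4·23=92, T→Bravo 13·18=234, U→Bravo 13·5=65, V→Bravo 9·22=198. Service 837; fixed 78; total 915.
{Bravo, Charlie}: service 676 + fixed 305 = 981
{Alpha, Bravo}: service 688 + fixed 333 = 1021
{Alpha, Bravo, Charlie, Delta}: service 514 + fixed 768 = 1282
No other subset beats 915.

Open Bravo only; minimum total cost 915.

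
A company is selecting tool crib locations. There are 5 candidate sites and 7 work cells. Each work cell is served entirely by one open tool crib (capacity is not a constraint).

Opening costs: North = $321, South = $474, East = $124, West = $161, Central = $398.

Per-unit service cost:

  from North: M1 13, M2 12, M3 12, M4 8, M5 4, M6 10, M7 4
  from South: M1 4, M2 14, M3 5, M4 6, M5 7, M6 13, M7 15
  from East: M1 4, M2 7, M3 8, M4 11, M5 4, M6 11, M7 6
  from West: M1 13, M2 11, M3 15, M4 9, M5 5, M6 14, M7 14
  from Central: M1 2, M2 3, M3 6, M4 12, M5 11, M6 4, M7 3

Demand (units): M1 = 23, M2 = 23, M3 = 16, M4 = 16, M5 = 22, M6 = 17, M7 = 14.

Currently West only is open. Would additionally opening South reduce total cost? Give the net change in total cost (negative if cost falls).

No — net change +42 (cost rises by 42).

Current service cost with {West}: 1480.
Adding South: each work cell re-picks its cheapest; new service cost 1048, saving 432.
Extra fixed cost: 474. Net change = 474 − 432 = 42.
(Totals: 1641 → 1683.)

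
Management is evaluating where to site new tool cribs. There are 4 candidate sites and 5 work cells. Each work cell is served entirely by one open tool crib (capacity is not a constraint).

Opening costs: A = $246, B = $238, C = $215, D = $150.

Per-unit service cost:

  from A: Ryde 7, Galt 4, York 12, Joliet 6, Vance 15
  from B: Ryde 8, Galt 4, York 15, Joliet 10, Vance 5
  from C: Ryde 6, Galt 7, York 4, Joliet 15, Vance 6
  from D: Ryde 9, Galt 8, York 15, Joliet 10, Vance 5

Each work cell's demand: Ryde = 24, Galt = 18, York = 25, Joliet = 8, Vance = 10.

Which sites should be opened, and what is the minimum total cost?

For any fixed open set, each work cell goes to its cheapest open site; total = fixed + service.
{C}: Ryde→C 6·24=144, Galt→C 7·18=126, York→C 4·25=100, Joliet→C 15·8=120, Vance→C 6·10=60. Service 550; fixed 215; total 765.
{C, D}: service 500 + fixed 365 = 865
{A, C}: service 424 + fixed 461 = 885
{A, B, C, D}: Ryde→C 6·24=144, Galt→A 4·18=72, York→C 4·25=100, Joliet→A 6·8=48, Vance→B 5·10=50. Service 414; fixed 849; total 1263.
No other subset beats 765.

Open C only; minimum total cost 765.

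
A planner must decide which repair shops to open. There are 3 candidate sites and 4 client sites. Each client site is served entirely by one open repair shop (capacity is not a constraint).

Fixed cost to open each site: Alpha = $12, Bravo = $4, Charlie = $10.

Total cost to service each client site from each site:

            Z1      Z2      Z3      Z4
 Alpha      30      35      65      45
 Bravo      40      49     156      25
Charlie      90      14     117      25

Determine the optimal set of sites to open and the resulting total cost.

For any fixed open set, each client site goes to its cheapest open site; total = fixed + service.
{Alpha, Charlie}: Z1→Alpha 30, Z2→Charlie 14, Z3→Alpha 65, Z4→Charlie 25. Service 134; fixed 22; total 156.
{Alpha, Bravo, Charlie}: service 134 + fixed 26 = 160
{Alpha, Bravo}: Z1→Alpha 30, Z2→Alpha 35, Z3→Alpha 65, Z4→Bravo 25. Service 155; fixed 16; total 171.
{Bravo}: service 270 + fixed 4 = 274
(All 7 nonempty subsets were checked; Alpha and Charlie is lowest.)

Open Alpha and Charlie; minimum total cost 156.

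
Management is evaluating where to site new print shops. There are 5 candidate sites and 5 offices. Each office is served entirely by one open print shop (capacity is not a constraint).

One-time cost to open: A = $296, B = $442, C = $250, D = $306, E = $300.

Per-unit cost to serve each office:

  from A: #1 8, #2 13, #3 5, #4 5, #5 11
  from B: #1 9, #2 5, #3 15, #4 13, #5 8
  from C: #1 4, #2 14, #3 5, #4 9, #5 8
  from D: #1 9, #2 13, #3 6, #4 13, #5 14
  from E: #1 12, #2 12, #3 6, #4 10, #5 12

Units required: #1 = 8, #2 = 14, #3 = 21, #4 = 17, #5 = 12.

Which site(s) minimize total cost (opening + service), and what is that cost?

For any fixed open set, each office goes to its cheapest open site; total = fixed + service.
{C}: #1→C 4·8=32, #2→C 14·14=196, #3→C 5·21=105, #4→C 9·17=153, #5→C 8·12=96. Service 582; fixed 250; total 832.
{A}: #1→A 8·8=64, #2→A 13·14=182, #3→A 5·21=105, #4→A 5·17=85, #5→A 11·12=132. Service 568; fixed 296; total 864.
{E}: service 704 + fixed 300 = 1004
{A, B, C, D, E}: service 388 + fixed 1594 = 1982
No other subset beats 832.

Open C only; minimum total cost 832.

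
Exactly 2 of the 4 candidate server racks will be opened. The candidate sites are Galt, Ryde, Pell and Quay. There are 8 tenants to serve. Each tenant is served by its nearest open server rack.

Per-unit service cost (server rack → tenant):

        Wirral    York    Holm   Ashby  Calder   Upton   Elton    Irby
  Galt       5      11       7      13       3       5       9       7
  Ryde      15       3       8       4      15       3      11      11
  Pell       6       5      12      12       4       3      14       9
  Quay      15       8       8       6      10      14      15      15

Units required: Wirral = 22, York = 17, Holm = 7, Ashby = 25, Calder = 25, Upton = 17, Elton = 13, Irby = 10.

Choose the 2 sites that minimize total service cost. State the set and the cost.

With exactly 2 open, each tenant uses its cheapest among the chosen.
{Galt, Ryde}: Wirral→Galt 5·22=110, York→Ryde 3·17=51, Holm→Galt 7·7=49, Ashby→Ryde 4·25=100, Calder→Galt 3·25=75, Upton→Ryde 3·17=51, Elton→Galt 9·13=117, Irby→Galt 7·10=70. Service cost 623.
{Ryde, Pell}: service cost 723
{Galt, Quay}: service cost 792
Among all 6 size-2 choices, {Galt, Ryde} is lowest.

Choose Galt and Ryde; total service cost 623.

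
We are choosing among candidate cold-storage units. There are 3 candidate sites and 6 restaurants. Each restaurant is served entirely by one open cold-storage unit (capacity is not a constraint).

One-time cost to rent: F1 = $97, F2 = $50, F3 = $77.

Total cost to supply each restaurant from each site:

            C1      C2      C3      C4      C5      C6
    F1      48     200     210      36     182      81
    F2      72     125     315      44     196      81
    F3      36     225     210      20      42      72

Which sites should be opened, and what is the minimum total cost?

For any fixed open set, each restaurant goes to its cheapest open site; total = fixed + service.
{F2, F3}: C1→F3 36, C2→F2 125, C3→F3 210, C4→F3 20, C5→F3 42, C6→F3 72. Service 505; fixed 127; total 632.
{F3}: service 605 + fixed 77 = 682
{F1, F2, F3}: service 505 + fixed 224 = 729
{F2}: C1→F2 72, C2→F2 125, C3→F2 315, C4→F2 44, C5→F2 196, C6→F2 81. Service 833; fixed 50; total 883.
No other subset beats 632.

Open F2 and F3; minimum total cost 632.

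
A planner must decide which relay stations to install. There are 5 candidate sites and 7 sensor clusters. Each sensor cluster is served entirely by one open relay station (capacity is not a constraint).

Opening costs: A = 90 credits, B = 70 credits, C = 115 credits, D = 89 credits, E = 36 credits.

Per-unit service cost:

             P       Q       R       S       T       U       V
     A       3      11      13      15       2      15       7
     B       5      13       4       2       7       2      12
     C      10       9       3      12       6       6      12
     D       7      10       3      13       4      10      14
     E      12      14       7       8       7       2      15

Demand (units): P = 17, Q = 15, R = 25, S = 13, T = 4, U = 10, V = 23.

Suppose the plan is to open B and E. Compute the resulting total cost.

Total cost: 836

Each sensor cluster is assigned to its cheapest site among the open ones.
{B, E}: P→B 5·17=85, Q→B 13·15=195, R→B 4·25=100, S→B 2·13=26, T→B 7·4=28, U→B 2·10=20, V→B 12·23=276. Service 730; fixed 106; total 836.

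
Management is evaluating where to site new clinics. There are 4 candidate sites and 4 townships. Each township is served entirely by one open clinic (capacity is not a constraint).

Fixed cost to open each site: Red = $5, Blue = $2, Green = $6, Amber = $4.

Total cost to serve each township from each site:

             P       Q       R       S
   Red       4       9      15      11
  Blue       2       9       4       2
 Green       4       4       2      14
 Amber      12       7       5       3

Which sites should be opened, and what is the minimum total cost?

Open Blue and Green; minimum total cost 18.

For any fixed open set, each township goes to its cheapest open site; total = fixed + service.
{Blue, Green}: P→Blue 2, Q→Green 4, R→Green 2, S→Blue 2. Service 10; fixed 8; total 18.
{Blue}: service 17 + fixed 2 = 19
{Blue, Amber}: service 15 + fixed 6 = 21
{Red, Blue, Green, Amber}: service 10 + fixed 17 = 27
No other subset beats 18.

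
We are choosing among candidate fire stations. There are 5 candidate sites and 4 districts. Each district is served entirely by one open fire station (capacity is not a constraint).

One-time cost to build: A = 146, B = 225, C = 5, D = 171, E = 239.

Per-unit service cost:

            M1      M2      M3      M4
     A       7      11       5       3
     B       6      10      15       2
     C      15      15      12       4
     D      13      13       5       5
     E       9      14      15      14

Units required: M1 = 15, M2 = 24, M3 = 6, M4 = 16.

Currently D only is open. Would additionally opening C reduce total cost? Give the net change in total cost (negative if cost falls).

Yes — net change −11 (cost falls by 11).

Current service cost with {D}: 617.
Adding C: each district re-picks its cheapest; new service cost 601, saving 16.
Extra fixed cost: 5. Net change = 5 − 16 = -11.
(Totals: 788 → 777.)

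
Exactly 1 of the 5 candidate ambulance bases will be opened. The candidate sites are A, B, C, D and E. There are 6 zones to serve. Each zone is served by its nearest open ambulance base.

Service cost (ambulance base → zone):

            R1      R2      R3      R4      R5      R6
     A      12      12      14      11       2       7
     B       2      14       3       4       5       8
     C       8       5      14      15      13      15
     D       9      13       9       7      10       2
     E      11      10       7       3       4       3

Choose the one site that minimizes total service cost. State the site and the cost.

Choose B only; total service cost 36.

With exactly 1 open, each zone uses its cheapest among the chosen.
{B}: R1→B 2, R2→B 14, R3→B 3, R4→B 4, R5→B 5, R6→B 8. Service cost 36.
{E}: service cost 38
{D}: service cost 50
Among all 5 size-1 choices, {B} is lowest.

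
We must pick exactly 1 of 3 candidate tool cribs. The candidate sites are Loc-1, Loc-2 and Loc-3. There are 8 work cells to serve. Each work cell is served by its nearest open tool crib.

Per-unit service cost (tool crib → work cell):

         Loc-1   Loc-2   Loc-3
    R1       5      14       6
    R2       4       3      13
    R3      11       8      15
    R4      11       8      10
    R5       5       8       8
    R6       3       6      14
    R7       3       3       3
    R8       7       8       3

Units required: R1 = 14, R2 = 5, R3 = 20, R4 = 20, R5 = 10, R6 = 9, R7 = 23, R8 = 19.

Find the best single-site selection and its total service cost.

With exactly 1 open, each work cell uses its cheapest among the chosen.
{Loc-1}: R1→Loc-1 5·14=70, R2→Loc-1 4·5=20, R3→Loc-1 11·20=220, R4→Loc-1 11·20=220, R5→Loc-1 5·10=50, R6→Loc-1 3·9=27, R7→Loc-1 3·23=69, R8→Loc-1 7·19=133. Service cost 809.
{Loc-2}: service cost 886
{Loc-3}: service cost 981
Among all 3 size-1 choices, {Loc-1} is lowest.

Choose Loc-1 only; total service cost 809.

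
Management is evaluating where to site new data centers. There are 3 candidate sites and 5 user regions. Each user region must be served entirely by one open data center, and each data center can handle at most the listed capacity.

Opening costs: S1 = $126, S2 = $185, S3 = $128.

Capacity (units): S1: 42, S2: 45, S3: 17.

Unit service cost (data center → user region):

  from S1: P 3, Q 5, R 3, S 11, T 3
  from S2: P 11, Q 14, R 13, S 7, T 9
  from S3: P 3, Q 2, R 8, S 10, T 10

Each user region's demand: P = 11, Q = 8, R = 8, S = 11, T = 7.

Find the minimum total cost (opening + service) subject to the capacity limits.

Minimum total cost: 469

Open {S1, S3}: P→S1 3·11=33, Q→S3 2·8=16, R→S1 3·8=24, S→S1 11·11=121, T→S1 3·7=21.
Loads: S1 carries 37/42, S3 carries 8/17. Service 215; fixed 254; total 469.
Next best feasible plan costs 482.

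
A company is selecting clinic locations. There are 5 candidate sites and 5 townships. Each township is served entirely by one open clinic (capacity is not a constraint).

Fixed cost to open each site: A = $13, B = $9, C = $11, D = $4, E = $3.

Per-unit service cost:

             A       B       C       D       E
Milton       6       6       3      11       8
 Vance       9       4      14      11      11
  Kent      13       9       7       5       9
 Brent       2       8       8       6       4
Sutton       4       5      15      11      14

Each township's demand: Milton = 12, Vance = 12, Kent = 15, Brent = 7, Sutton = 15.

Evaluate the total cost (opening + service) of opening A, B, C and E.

Each township is assigned to its cheapest site among the open ones.
{A, B, C, E}: Milton→C 3·12=36, Vance→B 4·12=48, Kent→C 7·15=105, Brent→A 2·7=14, Sutton→A 4·15=60. Service 263; fixed 36; total 299.

Total cost: 299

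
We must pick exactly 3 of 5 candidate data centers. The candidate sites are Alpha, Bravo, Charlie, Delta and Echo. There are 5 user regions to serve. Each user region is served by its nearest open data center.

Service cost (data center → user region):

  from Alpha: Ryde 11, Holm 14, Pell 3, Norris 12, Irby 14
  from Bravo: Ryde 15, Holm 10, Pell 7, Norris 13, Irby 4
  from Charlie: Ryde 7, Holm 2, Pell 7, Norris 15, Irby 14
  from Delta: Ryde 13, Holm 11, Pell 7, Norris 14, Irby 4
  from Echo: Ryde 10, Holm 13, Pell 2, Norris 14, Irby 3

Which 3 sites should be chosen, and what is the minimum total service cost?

Choose Alpha, Charlie and Echo; total service cost 26.

With exactly 3 open, each user region uses its cheapest among the chosen.
{Alpha, Charlie, Echo}: Ryde→Charlie 7, Holm→Charlie 2, Pell→Echo 2, Norris→Alpha 12, Irby→Echo 3. Service cost 26.
{Bravo, Charlie, Echo}: service cost 27
{Alpha, Bravo, Charlie}: service cost 28
Among all 10 size-3 choices, {Alpha, Charlie, Echo} is lowest.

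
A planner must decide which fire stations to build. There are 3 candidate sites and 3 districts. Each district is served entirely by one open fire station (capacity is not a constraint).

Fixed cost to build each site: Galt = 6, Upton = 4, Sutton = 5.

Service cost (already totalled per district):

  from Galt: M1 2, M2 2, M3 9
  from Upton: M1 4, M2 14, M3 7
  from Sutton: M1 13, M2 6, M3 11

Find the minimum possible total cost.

Minimum total cost: 19

For any fixed open set, each district goes to its cheapest open site; total = fixed + service.
{Galt}: M1→Galt 2, M2→Galt 2, M3→Galt 9. Service 13; fixed 6; total 19.
{Galt, Upton}: M1→Galt 2, M2→Galt 2, M3→Upton 7. Service 11; fixed 10; total 21.
{Galt, Sutton}: M1→Galt 2, M2→Galt 2, M3→Galt 9. Service 13; fixed 11; total 24.
{Galt, Upton, Sutton}: service 11 + fixed 15 = 26
(All 7 nonempty subsets were checked; Galt only is lowest.)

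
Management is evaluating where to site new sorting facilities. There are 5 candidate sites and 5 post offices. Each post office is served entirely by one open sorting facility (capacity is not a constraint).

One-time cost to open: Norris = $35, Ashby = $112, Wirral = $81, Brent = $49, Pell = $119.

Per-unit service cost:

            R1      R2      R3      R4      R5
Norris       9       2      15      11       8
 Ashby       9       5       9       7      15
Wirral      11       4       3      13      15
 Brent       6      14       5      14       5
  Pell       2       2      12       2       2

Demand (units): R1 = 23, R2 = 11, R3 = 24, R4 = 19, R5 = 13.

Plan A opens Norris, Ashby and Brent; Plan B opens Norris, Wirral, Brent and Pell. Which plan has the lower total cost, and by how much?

Plan A: {Norris, Ashby, Brent}: R1→Brent 6·23=138, R2→Norris 2·11=22, R3→Brent 5·24=120, R4→Ashby 7·19=133, R5→Brent 5·13=65. Service 478; fixed 196; total 674.
Plan B: {Norris, Wirral, Brent, Pell}: R1→Pell 2·23=46, R2→Norris 2·11=22, R3→Wirral 3·24=72, R4→Pell 2·19=38, R5→Pell 2·13=26. Service 204; fixed 284; total 488.
Difference: |674 − 488| = 186.

Plan B is cheaper by 186.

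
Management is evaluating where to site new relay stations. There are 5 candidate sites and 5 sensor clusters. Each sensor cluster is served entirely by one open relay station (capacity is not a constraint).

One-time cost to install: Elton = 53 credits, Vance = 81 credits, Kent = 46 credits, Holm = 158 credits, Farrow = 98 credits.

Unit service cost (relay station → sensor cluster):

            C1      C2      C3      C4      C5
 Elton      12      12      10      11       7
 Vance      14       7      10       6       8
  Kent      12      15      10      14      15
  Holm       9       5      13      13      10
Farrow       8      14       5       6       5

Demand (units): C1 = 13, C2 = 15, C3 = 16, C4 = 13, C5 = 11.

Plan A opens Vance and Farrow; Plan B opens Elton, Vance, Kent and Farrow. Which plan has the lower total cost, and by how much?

Plan A is cheaper by 99.

Plan A: {Vance, Farrow}: C1→Farrow 8·13=104, C2→Vance 7·15=105, C3→Farrow 5·16=80, C4→Vance 6·13=78, C5→Farrow 5·11=55. Service 422; fixed 179; total 601.
Plan B: {Elton, Vance, Kent, Farrow}: C1→Farrow 8·13=104, C2→Vance 7·15=105, C3→Farrow 5·16=80, C4→Vance 6·13=78, C5→Farrow 5·11=55. Service 422; fixed 278; total 700.
Difference: |601 − 700| = 99.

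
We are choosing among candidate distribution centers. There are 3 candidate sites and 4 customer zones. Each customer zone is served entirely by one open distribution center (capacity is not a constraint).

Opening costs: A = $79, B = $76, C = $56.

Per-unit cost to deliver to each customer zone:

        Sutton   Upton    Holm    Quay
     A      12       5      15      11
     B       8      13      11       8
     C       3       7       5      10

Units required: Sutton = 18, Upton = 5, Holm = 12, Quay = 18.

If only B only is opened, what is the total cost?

Each customer zone is assigned to its cheapest site among the open ones.
{B}: Sutton→B 8·18=144, Upton→B 13·5=65, Holm→B 11·12=132, Quay→B 8·18=144. Service 485; fixed 76; total 561.

Total cost: 561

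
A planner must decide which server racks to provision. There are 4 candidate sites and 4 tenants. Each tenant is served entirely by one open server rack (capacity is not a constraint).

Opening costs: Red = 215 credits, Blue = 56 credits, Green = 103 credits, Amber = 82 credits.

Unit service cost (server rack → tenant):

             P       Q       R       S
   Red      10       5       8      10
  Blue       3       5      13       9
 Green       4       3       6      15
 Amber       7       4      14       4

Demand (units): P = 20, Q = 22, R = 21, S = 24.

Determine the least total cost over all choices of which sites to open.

For any fixed open set, each tenant goes to its cheapest open site; total = fixed + service.
{Green, Amber}: P→Green 4·20=80, Q→Green 3·22=66, R→Green 6·21=126, S→Amber 4·24=96. Service 368; fixed 185; total 553.
{Blue, Green, Amber}: service 348 + fixed 241 = 589
{Blue, Green}: P→Blue 3·20=60, Q→Green 3·22=66, R→Green 6·21=126, S→Blue 9·24=216. Service 468; fixed 159; total 627.
{Red, Blue, Green, Amber}: service 348 + fixed 456 = 804
(All 15 nonempty subsets were checked; Green and Amber is lowest.)

Minimum total cost: 553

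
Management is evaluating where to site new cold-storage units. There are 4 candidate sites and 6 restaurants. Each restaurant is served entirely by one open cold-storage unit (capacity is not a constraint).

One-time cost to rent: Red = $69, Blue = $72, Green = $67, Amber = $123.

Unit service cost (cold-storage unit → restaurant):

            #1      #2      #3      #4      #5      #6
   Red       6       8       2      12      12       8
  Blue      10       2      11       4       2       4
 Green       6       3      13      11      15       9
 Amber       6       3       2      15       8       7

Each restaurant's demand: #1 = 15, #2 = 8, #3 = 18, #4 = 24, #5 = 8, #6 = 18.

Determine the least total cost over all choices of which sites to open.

For any fixed open set, each restaurant goes to its cheapest open site; total = fixed + service.
{Red, Blue}: #1→Red 6·15=90, #2→Blue 2·8=16, #3→Red 2·18=36, #4→Blue 4·24=96, #5→Blue 2·8=16, #6→Blue 4·18=72. Service 326; fixed 141; total 467.
{Blue, Amber}: #1→Amber 6·15=90, #2→Blue 2·8=16, #3→Amber 2·18=36, #4→Blue 4·24=96, #5→Blue 2·8=16, #6→Blue 4·18=72. Service 326; fixed 195; total 521.
{Red, Blue, Green}: #1→Red 6·15=90, #2→Blue 2·8=16, #3→Red 2·18=36, #4→Blue 4·24=96, #5→Blue 2·8=16, #6→Blue 4·18=72. Service 326; fixed 208; total 534.
{Red, Blue, Green, Amber}: service 326 + fixed 331 = 657
No other subset beats 467.

Minimum total cost: 467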